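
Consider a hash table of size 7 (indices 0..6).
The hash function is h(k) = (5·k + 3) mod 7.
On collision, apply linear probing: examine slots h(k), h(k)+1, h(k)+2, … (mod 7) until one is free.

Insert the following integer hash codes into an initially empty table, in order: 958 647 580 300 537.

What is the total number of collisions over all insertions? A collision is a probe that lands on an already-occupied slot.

958: h=5 → slot 5
647: h=4 → slot 4
580: h=5, probe 5,6 → slot 6
300: h=5, probe 5,6,0 → slot 0
537: h=0, probe 0,1 → slot 1
Table: [300, 537, _, _, 647, 958, 580]

4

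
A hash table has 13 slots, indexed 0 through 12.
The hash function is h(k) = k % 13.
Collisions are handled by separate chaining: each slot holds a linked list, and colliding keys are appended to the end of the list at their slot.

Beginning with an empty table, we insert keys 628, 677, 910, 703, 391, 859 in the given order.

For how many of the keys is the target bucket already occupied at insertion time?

3

628 -> bucket 4
677 -> bucket 1
910 -> bucket 0
703 -> bucket 1 (collision)
391 -> bucket 1 (collision)
859 -> bucket 1 (collision)
Final buckets:
0: 910
1: 677 -> 703 -> 391 -> 859
2: —
3: —
4: 628
5: —
6: —
7: —
8: —
9: —
10: —
11: —
12: —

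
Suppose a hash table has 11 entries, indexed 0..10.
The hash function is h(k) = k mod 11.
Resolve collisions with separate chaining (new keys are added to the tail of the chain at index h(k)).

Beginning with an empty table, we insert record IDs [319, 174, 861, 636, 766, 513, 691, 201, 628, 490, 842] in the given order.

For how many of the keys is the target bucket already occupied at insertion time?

5

Insert 319: h=0, bucket 0 empty → new chain.
Insert 174: h=9, bucket 9 empty → new chain.
Insert 861: h=3, bucket 3 empty → new chain.
Insert 636: h=9, bucket 9 nonempty → append to chain.
Insert 766: h=7, bucket 7 empty → new chain.
Insert 513: h=7, bucket 7 nonempty → append to chain.
Insert 691: h=9, bucket 9 nonempty → append to chain.
Insert 201: h=3, bucket 3 nonempty → append to chain.
Insert 628: h=1, bucket 1 empty → new chain.
Insert 490: h=6, bucket 6 empty → new chain.
Insert 842: h=6, bucket 6 nonempty → append to chain.
Final buckets:
0: 319
1: 628
2: .
3: 861 -> 201
4: .
5: .
6: 490 -> 842
7: 766 -> 513
8: .
9: 174 -> 636 -> 691
10: .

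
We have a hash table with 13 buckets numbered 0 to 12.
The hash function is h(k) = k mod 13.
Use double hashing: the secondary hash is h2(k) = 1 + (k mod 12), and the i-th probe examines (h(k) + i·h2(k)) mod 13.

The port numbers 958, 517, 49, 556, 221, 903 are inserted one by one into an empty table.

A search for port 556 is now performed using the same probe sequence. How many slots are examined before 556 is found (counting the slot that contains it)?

958 hashes to 9; slot 9 is free → place at 9.
517 hashes to 10; slot 10 is free → place at 10.
49 hashes to 10, h2=2; 10 taken → place at 12.
556 hashes to 10, h2=5; 10 taken → place at 2.
221 hashes to 0; slot 0 is free → place at 0.
903 hashes to 6; slot 6 is free → place at 6.
Table: [221, ∅, 556, ∅, ∅, ∅, 903, ∅, ∅, 958, 517, ∅, 49]
Lookup 556: h=10, h2=5, probe 10,2 → found at 2.

2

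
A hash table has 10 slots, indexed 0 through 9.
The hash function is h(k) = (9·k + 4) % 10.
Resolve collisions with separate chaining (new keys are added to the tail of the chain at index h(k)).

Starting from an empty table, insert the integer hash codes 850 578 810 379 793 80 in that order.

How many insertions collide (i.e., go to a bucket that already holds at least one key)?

2

850 -> bucket 4
578 -> bucket 6
810 -> bucket 4 (collision)
379 -> bucket 5
793 -> bucket 1
80 -> bucket 4 (collision)
Final buckets:
0: -
1: 793
2: -
3: -
4: 850 -> 810 -> 80
5: 379
6: 578
7: -
8: -
9: -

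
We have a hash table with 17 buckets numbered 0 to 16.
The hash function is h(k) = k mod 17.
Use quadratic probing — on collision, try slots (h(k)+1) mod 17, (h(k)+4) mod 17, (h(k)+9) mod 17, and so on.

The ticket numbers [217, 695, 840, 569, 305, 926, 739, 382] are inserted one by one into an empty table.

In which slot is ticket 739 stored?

217: h=13 → slot 13
695: h=15 → slot 15
840: h=7 → slot 7
569: h=8 → slot 8
305: h=16 → slot 16
926: h=8, probe 8,9 → slot 9
739: h=8, probe 8,9,12 → slot 12
382: h=8, probe 8,9,12,0 → slot 0
Table: [382, —, —, —, —, —, —, 840, 569, 926, —, —, 739, 217, —, 695, 305]

12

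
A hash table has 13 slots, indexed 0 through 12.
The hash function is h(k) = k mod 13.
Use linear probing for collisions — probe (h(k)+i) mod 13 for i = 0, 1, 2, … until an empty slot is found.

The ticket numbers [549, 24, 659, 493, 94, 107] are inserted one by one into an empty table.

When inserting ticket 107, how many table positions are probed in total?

Insert 549: h=3, slot 3 empty => index 3.
Insert 24: h=11, slot 11 empty => index 11.
Insert 659: h=9, slot 9 empty => index 9.
Insert 493: h=12, slot 12 empty => index 12.
Insert 94: h=3, slot 3 occupied => index 4.
Insert 107: h=3, slots 3,4 occupied => index 5.
Table: [∅, ∅, ∅, 549, 94, 107, ∅, ∅, ∅, 659, ∅, 24, 493]

3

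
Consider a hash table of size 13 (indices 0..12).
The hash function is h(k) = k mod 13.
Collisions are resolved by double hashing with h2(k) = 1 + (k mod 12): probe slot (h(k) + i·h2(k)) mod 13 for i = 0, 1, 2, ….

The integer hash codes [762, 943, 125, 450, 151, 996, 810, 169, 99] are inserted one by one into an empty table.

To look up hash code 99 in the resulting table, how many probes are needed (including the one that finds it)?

2

Insert 762: h=8, slot 8 empty → index 8.
Insert 943: h=7, slot 7 empty → index 7.
Insert 125: h=8, h2=6, slot 8 occupied → index 1.
Insert 450: h=8, h2=7, slot 8 occupied → index 2.
Insert 151: h=8, h2=8, slot 8 occupied → index 3.
Insert 996: h=8, h2=1, slot 8 occupied → index 9.
Insert 810: h=4, slot 4 empty → index 4.
Insert 169: h=0, slot 0 empty → index 0.
Insert 99: h=8, h2=4, slot 8 occupied → index 12.
Table: [169, 125, 450, 151, 810, _, _, 943, 762, 996, _, _, 99]
Lookup 99: h=8, h2=4, probe 8,12 → found at 12.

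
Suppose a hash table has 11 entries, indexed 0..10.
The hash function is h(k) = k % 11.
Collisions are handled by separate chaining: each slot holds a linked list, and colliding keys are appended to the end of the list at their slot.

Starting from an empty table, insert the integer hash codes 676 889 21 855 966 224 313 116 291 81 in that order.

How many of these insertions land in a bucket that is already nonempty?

676 → bucket 5
889 → bucket 9
21 → bucket 10
855 → bucket 8
966 → bucket 9 (collision)
224 → bucket 4
313 → bucket 5 (collision)
116 → bucket 6
291 → bucket 5 (collision)
81 → bucket 4 (collision)
Final buckets:
0: —
1: —
2: —
3: —
4: 224 -> 81
5: 676 -> 313 -> 291
6: 116
7: —
8: 855
9: 889 -> 966
10: 21

4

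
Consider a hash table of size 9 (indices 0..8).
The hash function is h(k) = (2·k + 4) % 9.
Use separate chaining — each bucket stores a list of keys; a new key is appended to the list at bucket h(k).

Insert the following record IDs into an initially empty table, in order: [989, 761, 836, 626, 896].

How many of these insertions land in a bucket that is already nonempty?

Insert 989: h=2, bucket 2 empty -> new chain.
Insert 761: h=5, bucket 5 empty -> new chain.
Insert 836: h=2, bucket 2 nonempty -> append to chain.
Insert 626: h=5, bucket 5 nonempty -> append to chain.
Insert 896: h=5, bucket 5 nonempty -> append to chain.
Final buckets:
0: ∅
1: ∅
2: 989 -> 836
3: ∅
4: ∅
5: 761 -> 626 -> 896
6: ∅
7: ∅
8: ∅

3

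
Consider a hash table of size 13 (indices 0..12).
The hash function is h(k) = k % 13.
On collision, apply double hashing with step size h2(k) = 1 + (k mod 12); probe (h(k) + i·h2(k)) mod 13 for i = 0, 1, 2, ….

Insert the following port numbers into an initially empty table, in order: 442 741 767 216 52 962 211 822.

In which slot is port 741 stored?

10

442 hashes to 0; slot 0 is free => place at 0.
741 hashes to 0, h2=10; 0 taken => place at 10.
767 hashes to 0, h2=12; 0 taken => place at 12.
216 hashes to 8; slot 8 is free => place at 8.
52 hashes to 0, h2=5; 0 taken => place at 5.
962 hashes to 0, h2=3; 0 taken => place at 3.
211 hashes to 3, h2=8; 3 taken => place at 11.
822 hashes to 3, h2=7; 3,10 taken => place at 4.
Table: [442, —, —, 962, 822, 52, —, —, 216, —, 741, 211, 767]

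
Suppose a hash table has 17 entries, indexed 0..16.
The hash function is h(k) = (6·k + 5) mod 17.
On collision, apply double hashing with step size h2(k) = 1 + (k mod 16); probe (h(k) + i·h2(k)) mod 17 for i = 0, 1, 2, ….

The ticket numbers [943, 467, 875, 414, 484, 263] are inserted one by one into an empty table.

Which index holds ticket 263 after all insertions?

943: h=2 => slot 2
467: h=2, h2=4, probe 2,6 => slot 6
875: h=2, h2=12, probe 2,14 => slot 14
414: h=7 => slot 7
484: h=2, h2=5, probe 2,7,12 => slot 12
263: h=2, h2=8, probe 2,10 => slot 10
Table: [_, _, 943, _, _, _, 467, 414, _, _, 263, _, 484, _, 875, _, _]

10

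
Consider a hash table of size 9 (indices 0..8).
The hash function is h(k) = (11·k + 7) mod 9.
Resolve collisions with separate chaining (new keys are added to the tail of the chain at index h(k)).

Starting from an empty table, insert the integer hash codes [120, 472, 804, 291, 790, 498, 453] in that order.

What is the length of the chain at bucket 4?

120 → bucket 4
472 → bucket 6
804 → bucket 4 (collision)
291 → bucket 4 (collision)
790 → bucket 3
498 → bucket 4 (collision)
453 → bucket 4 (collision)
Final buckets:
0: _
1: _
2: _
3: 790
4: 120 -> 804 -> 291 -> 498 -> 453
5: _
6: 472
7: _
8: _

5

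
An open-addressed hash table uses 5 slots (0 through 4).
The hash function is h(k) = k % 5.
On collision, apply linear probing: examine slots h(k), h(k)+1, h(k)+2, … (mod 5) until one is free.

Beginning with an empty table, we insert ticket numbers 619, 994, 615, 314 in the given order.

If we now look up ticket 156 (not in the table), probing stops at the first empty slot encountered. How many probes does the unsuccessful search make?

Insert 619: h=4, slot 4 empty => index 4.
Insert 994: h=4, slot 4 occupied => index 0.
Insert 615: h=0, slot 0 occupied => index 1.
Insert 314: h=4, slots 4,0,1 occupied => index 2.
Table: [994, 615, 314, ∅, 619]
Lookup 156: h=1, probe 1,2,3 → slot 3 empty, not found.

3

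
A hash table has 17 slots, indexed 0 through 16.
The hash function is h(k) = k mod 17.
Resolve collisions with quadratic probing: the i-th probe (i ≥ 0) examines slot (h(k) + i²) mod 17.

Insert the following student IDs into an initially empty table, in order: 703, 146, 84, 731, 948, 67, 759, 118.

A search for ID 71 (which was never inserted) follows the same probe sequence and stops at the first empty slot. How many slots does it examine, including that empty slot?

2

Insert 703: h=6, slot 6 empty -> index 6.
Insert 146: h=10, slot 10 empty -> index 10.
Insert 84: h=16, slot 16 empty -> index 16.
Insert 731: h=0, slot 0 empty -> index 0.
Insert 948: h=13, slot 13 empty -> index 13.
Insert 67: h=16, slots 16,0 occupied -> index 3.
Insert 759: h=11, slot 11 empty -> index 11.
Insert 118: h=16, slots 16,0,3 occupied -> index 8.
Table: [731, -, -, 67, -, -, 703, -, 118, -, 146, 759, -, 948, -, -, 84]
Lookup 71: h=3, probe 3,4 → slot 4 empty, not found.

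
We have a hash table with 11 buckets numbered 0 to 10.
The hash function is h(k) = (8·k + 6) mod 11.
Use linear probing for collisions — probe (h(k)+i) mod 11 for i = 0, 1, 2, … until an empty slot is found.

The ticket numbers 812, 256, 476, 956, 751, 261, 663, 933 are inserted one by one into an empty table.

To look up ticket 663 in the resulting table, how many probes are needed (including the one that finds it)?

Insert 812: h=1, slot 1 empty -> index 1.
Insert 256: h=8, slot 8 empty -> index 8.
Insert 476: h=8, slot 8 occupied -> index 9.
Insert 956: h=9, slot 9 occupied -> index 10.
Insert 751: h=8, slots 8,9,10 occupied -> index 0.
Insert 261: h=4, slot 4 empty -> index 4.
Insert 663: h=8, slots 8,9,10,0,1 occupied -> index 2.
Insert 933: h=1, slots 1,2 occupied -> index 3.
Table: [751, 812, 663, 933, 261, _, _, _, 256, 476, 956]
Lookup 663: h=8, probe 8,9,10,0,1,2 → found at 2.

6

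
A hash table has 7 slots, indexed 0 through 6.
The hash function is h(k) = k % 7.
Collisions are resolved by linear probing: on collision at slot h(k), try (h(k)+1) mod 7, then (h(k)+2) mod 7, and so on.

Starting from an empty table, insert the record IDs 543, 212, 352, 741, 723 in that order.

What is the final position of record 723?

543 hashes to 4; slot 4 is free -> place at 4.
212 hashes to 2; slot 2 is free -> place at 2.
352 hashes to 2; 2 taken -> place at 3.
741 hashes to 6; slot 6 is free -> place at 6.
723 hashes to 2; 2,3,4 taken -> place at 5.
Table: [∅, ∅, 212, 352, 543, 723, 741]

5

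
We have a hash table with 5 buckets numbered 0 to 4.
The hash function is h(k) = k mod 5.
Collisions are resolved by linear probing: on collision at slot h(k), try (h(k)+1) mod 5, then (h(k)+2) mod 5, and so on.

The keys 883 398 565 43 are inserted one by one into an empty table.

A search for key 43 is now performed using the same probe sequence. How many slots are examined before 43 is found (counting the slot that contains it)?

Insert 883: h=3, slot 3 empty → index 3.
Insert 398: h=3, slot 3 occupied → index 4.
Insert 565: h=0, slot 0 empty → index 0.
Insert 43: h=3, slots 3,4,0 occupied → index 1.
Table: [565, 43, ∅, 883, 398]
Lookup 43: h=3, probe 3,4,0,1 → found at 1.

4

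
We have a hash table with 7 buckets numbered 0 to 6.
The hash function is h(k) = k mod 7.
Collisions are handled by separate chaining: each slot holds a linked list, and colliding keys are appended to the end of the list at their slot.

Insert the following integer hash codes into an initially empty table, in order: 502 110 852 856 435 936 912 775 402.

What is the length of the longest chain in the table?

Insert 502: h=5, bucket 5 empty → new chain.
Insert 110: h=5, bucket 5 nonempty → append to chain.
Insert 852: h=5, bucket 5 nonempty → append to chain.
Insert 856: h=2, bucket 2 empty → new chain.
Insert 435: h=1, bucket 1 empty → new chain.
Insert 936: h=5, bucket 5 nonempty → append to chain.
Insert 912: h=2, bucket 2 nonempty → append to chain.
Insert 775: h=5, bucket 5 nonempty → append to chain.
Insert 402: h=3, bucket 3 empty → new chain.
Final buckets:
0: _
1: 435
2: 856 -> 912
3: 402
4: _
5: 502 -> 110 -> 852 -> 936 -> 775
6: _

5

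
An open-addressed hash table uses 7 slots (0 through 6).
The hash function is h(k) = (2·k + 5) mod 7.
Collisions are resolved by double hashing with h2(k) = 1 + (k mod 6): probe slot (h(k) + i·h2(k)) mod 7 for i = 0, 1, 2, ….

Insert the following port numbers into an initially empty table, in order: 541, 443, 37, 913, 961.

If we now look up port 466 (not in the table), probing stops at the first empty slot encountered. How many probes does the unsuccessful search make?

4

541: h=2 -> slot 2
443: h=2, h2=6, probe 2,1 -> slot 1
37: h=2, h2=2, probe 2,4 -> slot 4
913: h=4, h2=2, probe 4,6 -> slot 6
961: h=2, h2=2, probe 2,4,6,1,3 -> slot 3
Table: [∅, 443, 541, 961, 37, ∅, 913]
Lookup 466: h=6, h2=5, probe 6,4,2,0 → slot 0 empty, not found.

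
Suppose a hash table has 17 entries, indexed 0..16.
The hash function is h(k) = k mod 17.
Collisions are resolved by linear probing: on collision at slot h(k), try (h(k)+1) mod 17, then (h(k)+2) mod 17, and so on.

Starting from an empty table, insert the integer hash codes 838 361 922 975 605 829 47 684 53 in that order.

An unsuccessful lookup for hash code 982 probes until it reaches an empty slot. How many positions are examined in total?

Insert 838: h=5, slot 5 empty → index 5.
Insert 361: h=4, slot 4 empty → index 4.
Insert 922: h=4, slots 4,5 occupied → index 6.
Insert 975: h=6, slot 6 occupied → index 7.
Insert 605: h=10, slot 10 empty → index 10.
Insert 829: h=13, slot 13 empty → index 13.
Insert 47: h=13, slot 13 occupied → index 14.
Insert 684: h=4, slots 4,5,6,7 occupied → index 8.
Insert 53: h=2, slot 2 empty → index 2.
Table: [-, -, 53, -, 361, 838, 922, 975, 684, -, 605, -, -, 829, 47, -, -]
Lookup 982: h=13, probe 13,14,15 → slot 15 empty, not found.

3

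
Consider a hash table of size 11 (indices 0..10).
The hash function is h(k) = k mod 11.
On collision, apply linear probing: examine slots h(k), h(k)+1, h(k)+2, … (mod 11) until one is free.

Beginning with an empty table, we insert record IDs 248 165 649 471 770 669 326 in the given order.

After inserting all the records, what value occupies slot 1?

649

248 hashes to 6; slot 6 is free → place at 6.
165 hashes to 0; slot 0 is free → place at 0.
649 hashes to 0; 0 taken → place at 1.
471 hashes to 9; slot 9 is free → place at 9.
770 hashes to 0; 0,1 taken → place at 2.
669 hashes to 9; 9 taken → place at 10.
326 hashes to 7; slot 7 is free → place at 7.
Table: [165, 649, 770, -, -, -, 248, 326, -, 471, 669]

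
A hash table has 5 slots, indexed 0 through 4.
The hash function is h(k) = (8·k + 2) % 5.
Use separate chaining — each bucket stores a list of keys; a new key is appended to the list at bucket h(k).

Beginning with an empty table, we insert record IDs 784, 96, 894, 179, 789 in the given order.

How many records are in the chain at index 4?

4

Insert 784: h=4, bucket 4 empty → new chain.
Insert 96: h=0, bucket 0 empty → new chain.
Insert 894: h=4, bucket 4 nonempty → append to chain.
Insert 179: h=4, bucket 4 nonempty → append to chain.
Insert 789: h=4, bucket 4 nonempty → append to chain.
Final buckets:
0: 96
1: .
2: .
3: .
4: 784 -> 894 -> 179 -> 789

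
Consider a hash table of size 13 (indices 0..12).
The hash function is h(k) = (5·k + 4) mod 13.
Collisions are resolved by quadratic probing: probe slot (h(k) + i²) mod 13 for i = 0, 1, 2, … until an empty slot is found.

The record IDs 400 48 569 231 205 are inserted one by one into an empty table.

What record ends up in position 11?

205

400 hashes to 2; slot 2 is free -> place at 2.
48 hashes to 10; slot 10 is free -> place at 10.
569 hashes to 2; 2 taken -> place at 3.
231 hashes to 2; 2,3 taken -> place at 6.
205 hashes to 2; 2,3,6 taken -> place at 11.
Table: [∅, ∅, 400, 569, ∅, ∅, 231, ∅, ∅, ∅, 48, 205, ∅]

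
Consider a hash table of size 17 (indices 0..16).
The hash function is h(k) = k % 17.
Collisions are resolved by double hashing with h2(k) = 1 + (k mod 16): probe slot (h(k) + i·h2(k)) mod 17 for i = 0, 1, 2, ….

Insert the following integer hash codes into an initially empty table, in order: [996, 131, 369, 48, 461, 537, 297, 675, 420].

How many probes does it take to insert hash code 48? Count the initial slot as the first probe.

2

Insert 996: h=10, slot 10 empty => index 10.
Insert 131: h=12, slot 12 empty => index 12.
Insert 369: h=12, h2=2, slot 12 occupied => index 14.
Insert 48: h=14, h2=1, slot 14 occupied => index 15.
Insert 461: h=2, slot 2 empty => index 2.
Insert 537: h=10, h2=10, slot 10 occupied => index 3.
Insert 297: h=8, slot 8 empty => index 8.
Insert 675: h=12, h2=4, slot 12 occupied => index 16.
Insert 420: h=12, h2=5, slot 12 occupied => index 0.
Table: [420, ., 461, 537, ., ., ., ., 297, ., 996, ., 131, ., 369, 48, 675]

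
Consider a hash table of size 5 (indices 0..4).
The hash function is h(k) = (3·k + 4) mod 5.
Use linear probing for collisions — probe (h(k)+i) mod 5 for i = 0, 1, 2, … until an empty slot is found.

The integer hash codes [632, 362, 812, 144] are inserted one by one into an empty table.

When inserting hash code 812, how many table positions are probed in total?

Insert 632: h=0, slot 0 empty -> index 0.
Insert 362: h=0, slot 0 occupied -> index 1.
Insert 812: h=0, slots 0,1 occupied -> index 2.
Insert 144: h=1, slots 1,2 occupied -> index 3.
Table: [632, 362, 812, 144, —]

3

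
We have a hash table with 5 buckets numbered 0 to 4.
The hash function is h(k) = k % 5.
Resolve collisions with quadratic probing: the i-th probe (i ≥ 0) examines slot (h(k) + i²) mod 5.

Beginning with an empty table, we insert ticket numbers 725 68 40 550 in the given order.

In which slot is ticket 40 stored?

1

725: h=0 -> slot 0
68: h=3 -> slot 3
40: h=0, probe 0,1 -> slot 1
550: h=0, probe 0,1,4 -> slot 4
Table: [725, 40, -, 68, 550]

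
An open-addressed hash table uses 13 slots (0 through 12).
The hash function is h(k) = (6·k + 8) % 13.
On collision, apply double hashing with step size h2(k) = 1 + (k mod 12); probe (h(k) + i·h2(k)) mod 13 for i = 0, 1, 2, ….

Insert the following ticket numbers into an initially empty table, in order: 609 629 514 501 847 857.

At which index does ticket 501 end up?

8

Insert 609: h=9, slot 9 empty → index 9.
Insert 629: h=12, slot 12 empty → index 12.
Insert 514: h=11, slot 11 empty → index 11.
Insert 501: h=11, h2=10, slot 11 occupied → index 8.
Insert 847: h=7, slot 7 empty → index 7.
Insert 857: h=2, slot 2 empty → index 2.
Table: [_, _, 857, _, _, _, _, 847, 501, 609, _, 514, 629]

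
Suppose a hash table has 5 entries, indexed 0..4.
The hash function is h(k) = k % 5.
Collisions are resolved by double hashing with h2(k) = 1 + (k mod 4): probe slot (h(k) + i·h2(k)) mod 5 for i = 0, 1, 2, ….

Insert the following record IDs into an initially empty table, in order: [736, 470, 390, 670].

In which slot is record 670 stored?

736 hashes to 1; slot 1 is free → place at 1.
470 hashes to 0; slot 0 is free → place at 0.
390 hashes to 0, h2=3; 0 taken → place at 3.
670 hashes to 0, h2=3; 0,3,1 taken → place at 4.
Table: [470, 736, _, 390, 670]

4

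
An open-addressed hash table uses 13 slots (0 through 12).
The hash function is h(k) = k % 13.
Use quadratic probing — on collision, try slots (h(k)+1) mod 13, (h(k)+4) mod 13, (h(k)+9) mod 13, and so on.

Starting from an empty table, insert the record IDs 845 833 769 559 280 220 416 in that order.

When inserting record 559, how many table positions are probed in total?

Insert 845: h=0, slot 0 empty -> index 0.
Insert 833: h=1, slot 1 empty -> index 1.
Insert 769: h=2, slot 2 empty -> index 2.
Insert 559: h=0, slots 0,1 occupied -> index 4.
Insert 280: h=7, slot 7 empty -> index 7.
Insert 220: h=12, slot 12 empty -> index 12.
Insert 416: h=0, slots 0,1,4 occupied -> index 9.
Table: [845, 833, 769, _, 559, _, _, 280, _, 416, _, _, 220]

3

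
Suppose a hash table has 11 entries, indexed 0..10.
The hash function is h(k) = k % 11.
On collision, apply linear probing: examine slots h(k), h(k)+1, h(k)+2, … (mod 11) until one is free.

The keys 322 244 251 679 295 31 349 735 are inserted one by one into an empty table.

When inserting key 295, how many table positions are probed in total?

2

Insert 322: h=3, slot 3 empty => index 3.
Insert 244: h=2, slot 2 empty => index 2.
Insert 251: h=9, slot 9 empty => index 9.
Insert 679: h=8, slot 8 empty => index 8.
Insert 295: h=9, slot 9 occupied => index 10.
Insert 31: h=9, slots 9,10 occupied => index 0.
Insert 349: h=8, slots 8,9,10,0 occupied => index 1.
Insert 735: h=9, slots 9,10,0,1,2,3 occupied => index 4.
Table: [31, 349, 244, 322, 735, —, —, —, 679, 251, 295]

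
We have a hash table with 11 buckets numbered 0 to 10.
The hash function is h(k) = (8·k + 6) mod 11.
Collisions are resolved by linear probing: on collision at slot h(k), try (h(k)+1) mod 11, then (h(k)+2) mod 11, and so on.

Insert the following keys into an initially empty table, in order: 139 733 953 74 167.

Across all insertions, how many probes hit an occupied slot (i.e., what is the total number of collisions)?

139: h=7 → slot 7
733: h=7, probe 7,8 → slot 8
953: h=7, probe 7,8,9 → slot 9
74: h=4 → slot 4
167: h=0 → slot 0
Table: [167, —, —, —, 74, —, —, 139, 733, 953, —]

3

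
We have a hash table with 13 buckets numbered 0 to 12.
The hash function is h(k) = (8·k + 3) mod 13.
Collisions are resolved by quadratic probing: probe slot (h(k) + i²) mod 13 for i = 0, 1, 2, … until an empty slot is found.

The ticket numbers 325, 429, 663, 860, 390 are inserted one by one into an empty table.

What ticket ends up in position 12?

390

Insert 325: h=3, slot 3 empty => index 3.
Insert 429: h=3, slot 3 occupied => index 4.
Insert 663: h=3, slots 3,4 occupied => index 7.
Insert 860: h=6, slot 6 empty => index 6.
Insert 390: h=3, slots 3,4,7 occupied => index 12.
Table: [_, _, _, 325, 429, _, 860, 663, _, _, _, _, 390]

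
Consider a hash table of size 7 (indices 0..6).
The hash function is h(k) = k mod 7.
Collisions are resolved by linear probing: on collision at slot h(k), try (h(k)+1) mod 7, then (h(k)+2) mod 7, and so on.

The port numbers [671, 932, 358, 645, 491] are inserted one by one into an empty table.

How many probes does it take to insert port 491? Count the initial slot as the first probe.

Insert 671: h=6, slot 6 empty => index 6.
Insert 932: h=1, slot 1 empty => index 1.
Insert 358: h=1, slot 1 occupied => index 2.
Insert 645: h=1, slots 1,2 occupied => index 3.
Insert 491: h=1, slots 1,2,3 occupied => index 4.
Table: [—, 932, 358, 645, 491, —, 671]

4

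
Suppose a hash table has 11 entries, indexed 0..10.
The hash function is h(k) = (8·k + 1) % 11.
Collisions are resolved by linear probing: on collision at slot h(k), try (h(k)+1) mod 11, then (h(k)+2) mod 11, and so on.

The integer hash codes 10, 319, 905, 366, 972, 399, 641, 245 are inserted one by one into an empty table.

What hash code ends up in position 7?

641

10 hashes to 4; slot 4 is free → place at 4.
319 hashes to 1; slot 1 is free → place at 1.
905 hashes to 3; slot 3 is free → place at 3.
366 hashes to 3; 3,4 taken → place at 5.
972 hashes to 0; slot 0 is free → place at 0.
399 hashes to 3; 3,4,5 taken → place at 6.
641 hashes to 3; 3,4,5,6 taken → place at 7.
245 hashes to 3; 3,4,5,6,7 taken → place at 8.
Table: [972, 319, -, 905, 10, 366, 399, 641, 245, -, -]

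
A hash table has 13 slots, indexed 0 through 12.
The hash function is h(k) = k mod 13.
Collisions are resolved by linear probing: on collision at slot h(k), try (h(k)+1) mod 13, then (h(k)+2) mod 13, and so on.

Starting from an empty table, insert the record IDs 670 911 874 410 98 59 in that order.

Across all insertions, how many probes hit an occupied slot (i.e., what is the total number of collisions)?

6

670 hashes to 7; slot 7 is free => place at 7.
911 hashes to 1; slot 1 is free => place at 1.
874 hashes to 3; slot 3 is free => place at 3.
410 hashes to 7; 7 taken => place at 8.
98 hashes to 7; 7,8 taken => place at 9.
59 hashes to 7; 7,8,9 taken => place at 10.
Table: [—, 911, —, 874, —, —, —, 670, 410, 98, 59, —, —]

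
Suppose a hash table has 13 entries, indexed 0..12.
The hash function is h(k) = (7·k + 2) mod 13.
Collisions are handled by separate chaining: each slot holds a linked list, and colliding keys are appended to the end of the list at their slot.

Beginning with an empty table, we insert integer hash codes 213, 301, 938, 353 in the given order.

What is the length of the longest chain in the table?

213 → bucket 11
301 → bucket 3
938 → bucket 3 (collision)
353 → bucket 3 (collision)
Final buckets:
0: ∅
1: ∅
2: ∅
3: 301 -> 938 -> 353
4: ∅
5: ∅
6: ∅
7: ∅
8: ∅
9: ∅
10: ∅
11: 213
12: ∅

3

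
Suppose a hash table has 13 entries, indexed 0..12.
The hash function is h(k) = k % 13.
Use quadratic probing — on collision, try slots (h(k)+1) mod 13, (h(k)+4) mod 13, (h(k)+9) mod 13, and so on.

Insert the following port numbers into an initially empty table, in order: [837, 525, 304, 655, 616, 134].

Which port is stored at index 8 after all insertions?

Insert 837: h=5, slot 5 empty => index 5.
Insert 525: h=5, slot 5 occupied => index 6.
Insert 304: h=5, slots 5,6 occupied => index 9.
Insert 655: h=5, slots 5,6,9 occupied => index 1.
Insert 616: h=5, slots 5,6,9,1 occupied => index 8.
Insert 134: h=4, slot 4 empty => index 4.
Table: [-, 655, -, -, 134, 837, 525, -, 616, 304, -, -, -]

616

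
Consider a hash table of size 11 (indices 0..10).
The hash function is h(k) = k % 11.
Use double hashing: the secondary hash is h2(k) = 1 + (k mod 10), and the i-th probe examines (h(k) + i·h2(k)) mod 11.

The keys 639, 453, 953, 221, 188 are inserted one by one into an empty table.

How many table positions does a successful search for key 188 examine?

Insert 639: h=1, slot 1 empty -> index 1.
Insert 453: h=2, slot 2 empty -> index 2.
Insert 953: h=7, slot 7 empty -> index 7.
Insert 221: h=1, h2=2, slot 1 occupied -> index 3.
Insert 188: h=1, h2=9, slot 1 occupied -> index 10.
Table: [—, 639, 453, 221, —, —, —, 953, —, —, 188]
Lookup 188: h=1, h2=9, probe 1,10 → found at 10.

2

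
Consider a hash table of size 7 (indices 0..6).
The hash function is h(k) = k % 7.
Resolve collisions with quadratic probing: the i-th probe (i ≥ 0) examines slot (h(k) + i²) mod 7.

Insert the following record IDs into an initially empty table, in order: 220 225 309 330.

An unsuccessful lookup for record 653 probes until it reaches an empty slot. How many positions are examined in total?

3

Insert 220: h=3, slot 3 empty => index 3.
Insert 225: h=1, slot 1 empty => index 1.
Insert 309: h=1, slot 1 occupied => index 2.
Insert 330: h=1, slots 1,2 occupied => index 5.
Table: [-, 225, 309, 220, -, 330, -]
Lookup 653: h=2, probe 2,3,6 → slot 6 empty, not found.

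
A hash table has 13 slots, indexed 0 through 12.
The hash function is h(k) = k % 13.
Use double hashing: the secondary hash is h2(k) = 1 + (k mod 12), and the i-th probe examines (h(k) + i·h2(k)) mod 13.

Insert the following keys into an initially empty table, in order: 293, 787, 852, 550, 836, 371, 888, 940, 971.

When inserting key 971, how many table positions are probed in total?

7

Insert 293: h=7, slot 7 empty → index 7.
Insert 787: h=7, h2=8, slot 7 occupied → index 2.
Insert 852: h=7, h2=1, slot 7 occupied → index 8.
Insert 550: h=4, slot 4 empty → index 4.
Insert 836: h=4, h2=9, slot 4 occupied → index 0.
Insert 371: h=7, h2=12, slot 7 occupied → index 6.
Insert 888: h=4, h2=1, slot 4 occupied → index 5.
Insert 940: h=4, h2=5, slot 4 occupied → index 9.
Insert 971: h=9, h2=12, slots 9,8,7,6,5,4 occupied → index 3.
Table: [836, -, 787, 971, 550, 888, 371, 293, 852, 940, -, -, -]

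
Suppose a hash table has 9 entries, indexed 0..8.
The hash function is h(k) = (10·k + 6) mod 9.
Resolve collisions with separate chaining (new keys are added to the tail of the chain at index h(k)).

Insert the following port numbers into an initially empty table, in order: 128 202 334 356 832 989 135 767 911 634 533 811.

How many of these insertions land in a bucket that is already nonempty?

6

128 -> bucket 8
202 -> bucket 1
334 -> bucket 7
356 -> bucket 2
832 -> bucket 1 (collision)
989 -> bucket 5
135 -> bucket 6
767 -> bucket 8 (collision)
911 -> bucket 8 (collision)
634 -> bucket 1 (collision)
533 -> bucket 8 (collision)
811 -> bucket 7 (collision)
Final buckets:
0: .
1: 202 -> 832 -> 634
2: 356
3: .
4: .
5: 989
6: 135
7: 334 -> 811
8: 128 -> 767 -> 911 -> 533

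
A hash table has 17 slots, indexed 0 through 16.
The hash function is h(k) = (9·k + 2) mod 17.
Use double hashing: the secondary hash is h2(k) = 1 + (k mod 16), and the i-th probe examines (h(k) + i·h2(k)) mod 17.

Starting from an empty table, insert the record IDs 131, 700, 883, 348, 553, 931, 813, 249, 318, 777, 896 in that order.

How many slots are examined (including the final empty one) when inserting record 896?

131 hashes to 8; slot 8 is free → place at 8.
700 hashes to 12; slot 12 is free → place at 12.
883 hashes to 10; slot 10 is free → place at 10.
348 hashes to 6; slot 6 is free → place at 6.
553 hashes to 15; slot 15 is free → place at 15.
931 hashes to 0; slot 0 is free → place at 0.
813 hashes to 9; slot 9 is free → place at 9.
249 hashes to 16; slot 16 is free → place at 16.
318 hashes to 8, h2=15; 8,6 taken → place at 4.
777 hashes to 8, h2=10; 8 taken → place at 1.
896 hashes to 8, h2=1; 8,9,10 taken → place at 11.
Table: [931, 777, ., ., 318, ., 348, ., 131, 813, 883, 896, 700, ., ., 553, 249]

4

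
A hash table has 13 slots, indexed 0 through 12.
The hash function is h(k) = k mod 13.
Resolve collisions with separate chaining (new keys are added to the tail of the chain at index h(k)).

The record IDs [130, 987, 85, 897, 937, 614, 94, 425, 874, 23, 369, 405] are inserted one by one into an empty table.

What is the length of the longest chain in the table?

Insert 130: h=0, bucket 0 empty -> new chain.
Insert 987: h=12, bucket 12 empty -> new chain.
Insert 85: h=7, bucket 7 empty -> new chain.
Insert 897: h=0, bucket 0 nonempty -> append to chain.
Insert 937: h=1, bucket 1 empty -> new chain.
Insert 614: h=3, bucket 3 empty -> new chain.
Insert 94: h=3, bucket 3 nonempty -> append to chain.
Insert 425: h=9, bucket 9 empty -> new chain.
Insert 874: h=3, bucket 3 nonempty -> append to chain.
Insert 23: h=10, bucket 10 empty -> new chain.
Insert 369: h=5, bucket 5 empty -> new chain.
Insert 405: h=2, bucket 2 empty -> new chain.
Final buckets:
0: 130 -> 897
1: 937
2: 405
3: 614 -> 94 -> 874
4: —
5: 369
6: —
7: 85
8: —
9: 425
10: 23
11: —
12: 987

3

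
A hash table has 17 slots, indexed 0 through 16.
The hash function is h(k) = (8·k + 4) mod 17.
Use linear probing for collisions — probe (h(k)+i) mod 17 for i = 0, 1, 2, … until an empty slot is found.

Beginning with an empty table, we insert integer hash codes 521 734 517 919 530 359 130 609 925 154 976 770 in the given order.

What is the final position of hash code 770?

521: h=7 → slot 7
734: h=11 → slot 11
517: h=9 → slot 9
919: h=12 → slot 12
530: h=11, probe 11,12,13 → slot 13
359: h=3 → slot 3
130: h=7, probe 7,8 → slot 8
609: h=14 → slot 14
925: h=9, probe 9,10 → slot 10
154: h=12, probe 12,13,14,15 → slot 15
976: h=9, probe 9,10,11,12,13,14,15,16 → slot 16
770: h=10, probe 10,11,12,13,14,15,16,0 → slot 0
Table: [770, -, -, 359, -, -, -, 521, 130, 517, 925, 734, 919, 530, 609, 154, 976]

0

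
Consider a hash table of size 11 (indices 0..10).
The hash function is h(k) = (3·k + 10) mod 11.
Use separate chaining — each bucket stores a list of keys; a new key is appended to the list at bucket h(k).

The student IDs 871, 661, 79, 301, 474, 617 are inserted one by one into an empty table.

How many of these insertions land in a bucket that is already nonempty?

871 → bucket 5
661 → bucket 2
79 → bucket 5 (collision)
301 → bucket 0
474 → bucket 2 (collision)
617 → bucket 2 (collision)
Final buckets:
0: 301
1: .
2: 661 -> 474 -> 617
3: .
4: .
5: 871 -> 79
6: .
7: .
8: .
9: .
10: .

3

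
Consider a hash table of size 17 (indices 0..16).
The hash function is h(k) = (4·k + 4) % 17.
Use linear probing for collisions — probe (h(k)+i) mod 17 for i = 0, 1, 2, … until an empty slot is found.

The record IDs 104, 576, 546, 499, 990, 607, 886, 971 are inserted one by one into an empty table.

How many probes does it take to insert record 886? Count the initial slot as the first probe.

4

Insert 104: h=12, slot 12 empty => index 12.
Insert 576: h=13, slot 13 empty => index 13.
Insert 546: h=12, slots 12,13 occupied => index 14.
Insert 499: h=11, slot 11 empty => index 11.
Insert 990: h=3, slot 3 empty => index 3.
Insert 607: h=1, slot 1 empty => index 1.
Insert 886: h=12, slots 12,13,14 occupied => index 15.
Insert 971: h=12, slots 12,13,14,15 occupied => index 16.
Table: [∅, 607, ∅, 990, ∅, ∅, ∅, ∅, ∅, ∅, ∅, 499, 104, 576, 546, 886, 971]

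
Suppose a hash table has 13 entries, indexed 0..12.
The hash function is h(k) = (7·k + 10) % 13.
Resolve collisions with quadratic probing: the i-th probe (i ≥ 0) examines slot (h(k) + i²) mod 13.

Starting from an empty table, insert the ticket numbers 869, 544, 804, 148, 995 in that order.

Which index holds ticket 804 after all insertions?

0

869 hashes to 9; slot 9 is free -> place at 9.
544 hashes to 9; 9 taken -> place at 10.
804 hashes to 9; 9,10 taken -> place at 0.
148 hashes to 6; slot 6 is free -> place at 6.
995 hashes to 7; slot 7 is free -> place at 7.
Table: [804, ∅, ∅, ∅, ∅, ∅, 148, 995, ∅, 869, 544, ∅, ∅]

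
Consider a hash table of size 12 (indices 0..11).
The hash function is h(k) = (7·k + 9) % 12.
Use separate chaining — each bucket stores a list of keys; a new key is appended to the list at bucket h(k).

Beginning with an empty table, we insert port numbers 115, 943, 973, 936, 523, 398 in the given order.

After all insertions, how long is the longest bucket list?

115 → bucket 10
943 → bucket 10 (collision)
973 → bucket 4
936 → bucket 9
523 → bucket 10 (collision)
398 → bucket 11
Final buckets:
0: _
1: _
2: _
3: _
4: 973
5: _
6: _
7: _
8: _
9: 936
10: 115 -> 943 -> 523
11: 398

3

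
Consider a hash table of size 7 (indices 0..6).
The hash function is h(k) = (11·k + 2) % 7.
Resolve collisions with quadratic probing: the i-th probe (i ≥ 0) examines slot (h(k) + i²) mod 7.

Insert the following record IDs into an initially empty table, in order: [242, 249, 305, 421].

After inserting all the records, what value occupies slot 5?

249

242: h=4 → slot 4
249: h=4, probe 4,5 → slot 5
305: h=4, probe 4,5,1 → slot 1
421: h=6 → slot 6
Table: [∅, 305, ∅, ∅, 242, 249, 421]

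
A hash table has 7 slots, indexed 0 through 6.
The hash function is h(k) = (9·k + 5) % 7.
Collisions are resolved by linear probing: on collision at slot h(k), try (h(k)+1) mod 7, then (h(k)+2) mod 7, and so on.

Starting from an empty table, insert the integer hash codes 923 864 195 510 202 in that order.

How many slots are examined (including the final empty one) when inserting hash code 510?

Insert 923: h=3, slot 3 empty => index 3.
Insert 864: h=4, slot 4 empty => index 4.
Insert 195: h=3, slots 3,4 occupied => index 5.
Insert 510: h=3, slots 3,4,5 occupied => index 6.
Insert 202: h=3, slots 3,4,5,6 occupied => index 0.
Table: [202, -, -, 923, 864, 195, 510]

4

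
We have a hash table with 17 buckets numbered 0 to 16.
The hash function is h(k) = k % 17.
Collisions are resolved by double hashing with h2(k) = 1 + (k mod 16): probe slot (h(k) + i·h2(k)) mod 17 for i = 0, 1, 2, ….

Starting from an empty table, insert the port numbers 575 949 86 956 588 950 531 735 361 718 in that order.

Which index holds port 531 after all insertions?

8

575: h=14 -> slot 14
949: h=14, h2=6, probe 14,3 -> slot 3
86: h=1 -> slot 1
956: h=4 -> slot 4
588: h=10 -> slot 10
950: h=15 -> slot 15
531: h=4, h2=4, probe 4,8 -> slot 8
735: h=4, h2=16, probe 4,3,2 -> slot 2
361: h=4, h2=10, probe 4,14,7 -> slot 7
718: h=4, h2=15, probe 4,2,0 -> slot 0
Table: [718, 86, 735, 949, 956, _, _, 361, 531, _, 588, _, _, _, 575, 950, _]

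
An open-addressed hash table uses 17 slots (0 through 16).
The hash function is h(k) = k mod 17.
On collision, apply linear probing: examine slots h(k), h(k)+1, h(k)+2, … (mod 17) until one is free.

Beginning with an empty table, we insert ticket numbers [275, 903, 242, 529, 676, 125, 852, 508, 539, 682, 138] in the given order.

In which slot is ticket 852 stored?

7

275 hashes to 3; slot 3 is free => place at 3.
903 hashes to 2; slot 2 is free => place at 2.
242 hashes to 4; slot 4 is free => place at 4.
529 hashes to 2; 2,3,4 taken => place at 5.
676 hashes to 13; slot 13 is free => place at 13.
125 hashes to 6; slot 6 is free => place at 6.
852 hashes to 2; 2,3,4,5,6 taken => place at 7.
508 hashes to 15; slot 15 is free => place at 15.
539 hashes to 12; slot 12 is free => place at 12.
682 hashes to 2; 2,3,4,5,6,7 taken => place at 8.
138 hashes to 2; 2,3,4,5,6,7,8 taken => place at 9.
Table: [—, —, 903, 275, 242, 529, 125, 852, 682, 138, —, —, 539, 676, —, 508, —]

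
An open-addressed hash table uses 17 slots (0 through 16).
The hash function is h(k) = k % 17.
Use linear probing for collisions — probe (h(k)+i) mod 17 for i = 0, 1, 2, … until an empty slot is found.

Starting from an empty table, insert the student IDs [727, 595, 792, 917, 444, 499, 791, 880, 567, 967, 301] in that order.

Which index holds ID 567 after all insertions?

727 hashes to 13; slot 13 is free => place at 13.
595 hashes to 0; slot 0 is free => place at 0.
792 hashes to 10; slot 10 is free => place at 10.
917 hashes to 16; slot 16 is free => place at 16.
444 hashes to 2; slot 2 is free => place at 2.
499 hashes to 6; slot 6 is free => place at 6.
791 hashes to 9; slot 9 is free => place at 9.
880 hashes to 13; 13 taken => place at 14.
567 hashes to 6; 6 taken => place at 7.
967 hashes to 15; slot 15 is free => place at 15.
301 hashes to 12; slot 12 is free => place at 12.
Table: [595, -, 444, -, -, -, 499, 567, -, 791, 792, -, 301, 727, 880, 967, 917]

7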